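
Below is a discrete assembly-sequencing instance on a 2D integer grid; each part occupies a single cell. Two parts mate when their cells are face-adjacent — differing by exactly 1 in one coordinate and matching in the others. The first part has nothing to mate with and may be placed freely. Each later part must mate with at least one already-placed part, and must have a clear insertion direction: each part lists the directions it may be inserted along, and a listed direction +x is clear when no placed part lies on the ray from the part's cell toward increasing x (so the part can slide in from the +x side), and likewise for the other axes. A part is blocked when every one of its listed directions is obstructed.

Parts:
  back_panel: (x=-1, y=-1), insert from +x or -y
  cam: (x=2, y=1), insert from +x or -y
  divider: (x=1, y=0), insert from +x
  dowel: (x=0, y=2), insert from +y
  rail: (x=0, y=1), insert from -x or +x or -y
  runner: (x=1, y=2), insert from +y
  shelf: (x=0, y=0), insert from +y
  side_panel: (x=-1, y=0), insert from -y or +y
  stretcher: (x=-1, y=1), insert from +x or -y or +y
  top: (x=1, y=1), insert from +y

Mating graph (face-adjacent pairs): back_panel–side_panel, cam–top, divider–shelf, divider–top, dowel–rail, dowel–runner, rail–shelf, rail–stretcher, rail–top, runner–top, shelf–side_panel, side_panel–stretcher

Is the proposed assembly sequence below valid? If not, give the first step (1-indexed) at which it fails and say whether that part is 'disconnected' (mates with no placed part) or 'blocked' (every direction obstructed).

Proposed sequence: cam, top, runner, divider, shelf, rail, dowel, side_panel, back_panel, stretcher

Valid

1. cam@(2, 1) [+x clear] — {cam}
2. top@(1, 1) [+y clear] — {cam, top}
3. runner@(1, 2) [+y clear] — {cam, runner, top}
4. divider@(1, 0) [+x clear] — {cam, divider, runner, top}
5. shelf@(0, 0) [+y clear] — {cam, divider, runner, shelf, top}
6. rail@(0, 1) [-x clear] — {cam, divider, rail, runner, shelf, top}
7. dowel@(0, 2) [+y clear] — {cam, divider, dowel, rail, runner, shelf, top}
8. side_panel@(-1, 0) [-y clear] — {cam, divider, dowel, rail, runner, shelf, side_panel, top}
9. back_panel@(-1, -1) [+x clear] — {back_panel, cam, divider, dowel, rail, runner, shelf, side_panel, top}
10. stretcher@(-1, 1) [+y clear] — {back_panel, cam, divider, dowel, rail, runner, shelf, side_panel, stretcher, top}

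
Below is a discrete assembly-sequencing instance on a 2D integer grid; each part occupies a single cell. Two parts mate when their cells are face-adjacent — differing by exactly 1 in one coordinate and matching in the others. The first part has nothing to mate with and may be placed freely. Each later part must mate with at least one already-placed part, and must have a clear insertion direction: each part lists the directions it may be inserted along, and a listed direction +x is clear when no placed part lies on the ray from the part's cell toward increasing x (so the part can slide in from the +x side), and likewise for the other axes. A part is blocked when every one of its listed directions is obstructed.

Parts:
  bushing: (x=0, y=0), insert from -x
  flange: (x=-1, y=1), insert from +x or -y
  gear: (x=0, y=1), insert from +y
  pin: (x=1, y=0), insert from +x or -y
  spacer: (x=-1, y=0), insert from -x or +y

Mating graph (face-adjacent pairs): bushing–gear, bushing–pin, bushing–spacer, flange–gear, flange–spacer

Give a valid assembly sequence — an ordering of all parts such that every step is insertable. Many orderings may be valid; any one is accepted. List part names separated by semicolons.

1. flange@(-1, 1) [+x clear] — {flange}
2. gear@(0, 1) [+y clear] — {flange, gear}
3. bushing@(0, 0) [-x clear] — {bushing, flange, gear}
4. pin@(1, 0) [+x clear] — {bushing, flange, gear, pin}
5. spacer@(-1, 0) [-x clear] — {bushing, flange, gear, pin, spacer}

flange; gear; bushing; pin; spacer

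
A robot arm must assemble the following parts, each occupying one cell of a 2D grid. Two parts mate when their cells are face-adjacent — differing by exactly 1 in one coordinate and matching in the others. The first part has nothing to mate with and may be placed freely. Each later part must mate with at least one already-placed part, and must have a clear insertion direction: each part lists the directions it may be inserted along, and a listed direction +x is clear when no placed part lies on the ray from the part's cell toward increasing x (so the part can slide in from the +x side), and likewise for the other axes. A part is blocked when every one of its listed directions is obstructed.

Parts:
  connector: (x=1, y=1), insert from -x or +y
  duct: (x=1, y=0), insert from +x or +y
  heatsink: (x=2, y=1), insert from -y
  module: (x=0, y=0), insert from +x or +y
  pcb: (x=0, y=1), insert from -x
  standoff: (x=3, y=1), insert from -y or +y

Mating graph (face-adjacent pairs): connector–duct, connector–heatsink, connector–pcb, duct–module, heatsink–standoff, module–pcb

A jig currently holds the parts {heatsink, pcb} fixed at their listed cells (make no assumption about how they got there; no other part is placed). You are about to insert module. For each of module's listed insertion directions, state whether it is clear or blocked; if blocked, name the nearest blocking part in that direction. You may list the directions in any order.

+x: clear; +y: blocked by pcb

+x: ray from module(0, 0) has no placed part ⇒ clear
+y: nearest on ray is pcb@(0, 1) ⇒ blocked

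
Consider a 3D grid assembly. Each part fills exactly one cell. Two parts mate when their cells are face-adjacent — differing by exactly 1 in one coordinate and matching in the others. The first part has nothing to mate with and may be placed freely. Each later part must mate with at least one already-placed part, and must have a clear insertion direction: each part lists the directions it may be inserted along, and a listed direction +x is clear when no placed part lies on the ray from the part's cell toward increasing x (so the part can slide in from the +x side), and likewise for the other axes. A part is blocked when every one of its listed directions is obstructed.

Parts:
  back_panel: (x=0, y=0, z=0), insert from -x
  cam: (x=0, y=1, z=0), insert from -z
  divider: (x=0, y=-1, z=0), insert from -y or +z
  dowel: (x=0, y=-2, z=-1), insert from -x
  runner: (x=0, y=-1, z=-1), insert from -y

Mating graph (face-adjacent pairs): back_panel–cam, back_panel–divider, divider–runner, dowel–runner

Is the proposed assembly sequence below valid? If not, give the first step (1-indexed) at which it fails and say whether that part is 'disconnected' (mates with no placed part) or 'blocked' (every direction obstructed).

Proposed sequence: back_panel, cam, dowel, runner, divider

1. back_panel@(0, 0, 0) [-x clear] — {back_panel}
2. cam@(0, 1, 0) [-z clear] — {back_panel, cam}
3. dowel@(0, -2, -1) — no placed neighbour ⇒ disconnected

Invalid at step 3 (disconnected)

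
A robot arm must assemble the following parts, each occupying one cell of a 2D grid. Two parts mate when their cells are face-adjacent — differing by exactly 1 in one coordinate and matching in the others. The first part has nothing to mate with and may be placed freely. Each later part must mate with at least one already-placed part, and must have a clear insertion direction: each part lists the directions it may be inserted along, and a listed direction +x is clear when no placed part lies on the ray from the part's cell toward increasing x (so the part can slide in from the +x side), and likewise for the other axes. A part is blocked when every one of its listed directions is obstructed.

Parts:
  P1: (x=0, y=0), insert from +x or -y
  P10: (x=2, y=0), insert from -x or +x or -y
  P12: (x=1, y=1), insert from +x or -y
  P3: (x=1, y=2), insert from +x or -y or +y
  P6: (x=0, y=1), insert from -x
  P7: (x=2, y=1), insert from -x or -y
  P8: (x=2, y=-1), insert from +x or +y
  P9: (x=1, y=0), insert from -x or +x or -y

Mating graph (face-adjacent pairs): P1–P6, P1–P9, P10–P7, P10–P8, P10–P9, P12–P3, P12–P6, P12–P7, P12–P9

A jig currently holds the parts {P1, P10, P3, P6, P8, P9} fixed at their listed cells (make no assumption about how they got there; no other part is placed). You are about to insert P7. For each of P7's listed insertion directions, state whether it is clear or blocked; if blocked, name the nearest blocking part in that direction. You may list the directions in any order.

-x: nearest on ray is P6@(0, 1) ⇒ blocked
-y: nearest on ray is P10@(2, 0) ⇒ blocked

-x: blocked by P6; -y: blocked by P10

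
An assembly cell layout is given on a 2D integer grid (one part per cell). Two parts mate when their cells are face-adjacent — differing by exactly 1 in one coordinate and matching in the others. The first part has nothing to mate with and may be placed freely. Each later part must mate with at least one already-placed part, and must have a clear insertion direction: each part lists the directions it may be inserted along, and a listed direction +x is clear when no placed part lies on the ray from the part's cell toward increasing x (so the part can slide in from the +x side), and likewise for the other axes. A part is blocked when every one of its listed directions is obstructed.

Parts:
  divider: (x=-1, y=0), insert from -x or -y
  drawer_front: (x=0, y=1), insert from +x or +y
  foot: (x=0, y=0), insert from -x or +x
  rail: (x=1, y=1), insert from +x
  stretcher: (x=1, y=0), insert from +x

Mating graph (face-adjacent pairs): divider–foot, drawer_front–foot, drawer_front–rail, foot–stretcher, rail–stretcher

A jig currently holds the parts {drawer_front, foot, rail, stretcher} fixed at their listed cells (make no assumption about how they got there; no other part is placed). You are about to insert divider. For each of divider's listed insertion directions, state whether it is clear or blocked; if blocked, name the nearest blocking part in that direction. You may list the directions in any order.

-x: ray from divider(-1, 0) has no placed part ⇒ clear
-y: ray from divider(-1, 0) has no placed part ⇒ clear

-x: clear; -y: clear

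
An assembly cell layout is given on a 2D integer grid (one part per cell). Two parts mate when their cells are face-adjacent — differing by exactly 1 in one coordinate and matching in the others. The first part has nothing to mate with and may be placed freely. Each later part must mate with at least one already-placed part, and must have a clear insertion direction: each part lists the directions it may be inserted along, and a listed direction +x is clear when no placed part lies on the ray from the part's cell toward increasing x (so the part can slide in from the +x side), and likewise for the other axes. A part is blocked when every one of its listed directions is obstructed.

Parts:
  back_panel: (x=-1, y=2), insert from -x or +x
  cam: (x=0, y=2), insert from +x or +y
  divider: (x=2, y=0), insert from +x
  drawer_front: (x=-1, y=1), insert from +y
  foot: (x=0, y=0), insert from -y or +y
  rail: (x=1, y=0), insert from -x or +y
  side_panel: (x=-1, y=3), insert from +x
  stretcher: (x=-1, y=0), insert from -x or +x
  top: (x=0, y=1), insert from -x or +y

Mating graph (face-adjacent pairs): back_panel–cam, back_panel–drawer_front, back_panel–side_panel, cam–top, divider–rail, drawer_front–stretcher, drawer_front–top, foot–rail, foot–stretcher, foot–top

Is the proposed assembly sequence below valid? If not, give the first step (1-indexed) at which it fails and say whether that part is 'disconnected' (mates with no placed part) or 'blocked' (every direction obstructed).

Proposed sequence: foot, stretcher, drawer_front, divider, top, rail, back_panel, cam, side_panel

Invalid at step 4 (disconnected)

1. foot@(0, 0) [-y clear] — {foot}
2. stretcher@(-1, 0) [-x clear] — {foot, stretcher}
3. drawer_front@(-1, 1) [+y clear] — {drawer_front, foot, stretcher}
4. divider@(2, 0) — no placed neighbour ⇒ disconnected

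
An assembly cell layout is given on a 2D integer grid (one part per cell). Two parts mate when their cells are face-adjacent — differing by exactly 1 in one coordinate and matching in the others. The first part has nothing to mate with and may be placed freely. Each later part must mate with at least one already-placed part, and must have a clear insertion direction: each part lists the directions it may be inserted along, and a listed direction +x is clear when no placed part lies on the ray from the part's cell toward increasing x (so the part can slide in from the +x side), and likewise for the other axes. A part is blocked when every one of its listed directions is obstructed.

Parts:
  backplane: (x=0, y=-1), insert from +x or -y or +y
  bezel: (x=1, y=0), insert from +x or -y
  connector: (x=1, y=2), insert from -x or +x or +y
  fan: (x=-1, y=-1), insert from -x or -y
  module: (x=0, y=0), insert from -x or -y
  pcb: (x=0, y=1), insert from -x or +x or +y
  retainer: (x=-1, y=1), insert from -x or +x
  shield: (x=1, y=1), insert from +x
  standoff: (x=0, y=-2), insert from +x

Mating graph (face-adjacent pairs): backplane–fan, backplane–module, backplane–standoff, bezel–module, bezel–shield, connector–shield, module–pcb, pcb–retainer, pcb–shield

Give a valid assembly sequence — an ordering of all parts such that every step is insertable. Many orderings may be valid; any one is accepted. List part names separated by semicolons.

1. retainer@(-1, 1) [-x clear] — {retainer}
2. pcb@(0, 1) [+x clear] — {pcb, retainer}
3. module@(0, 0) [-x clear] — {module, pcb, retainer}
4. backplane@(0, -1) [+x clear] — {backplane, module, pcb, retainer}
5. fan@(-1, -1) [-x clear] — {backplane, fan, module, pcb, retainer}
6. shield@(1, 1) [+x clear] — {backplane, fan, module, pcb, retainer, shield}
7. standoff@(0, -2) [+x clear] — {backplane, fan, module, pcb, retainer, shield, standoff}
8. connector@(1, 2) [-x clear] — {backplane, connector, fan, module, pcb, retainer, shield, standoff}
9. bezel@(1, 0) [+x clear] — {backplane, bezel, connector, fan, module, pcb, retainer, shield, standoff}

retainer; pcb; module; backplane; fan; shield; standoff; connector; bezel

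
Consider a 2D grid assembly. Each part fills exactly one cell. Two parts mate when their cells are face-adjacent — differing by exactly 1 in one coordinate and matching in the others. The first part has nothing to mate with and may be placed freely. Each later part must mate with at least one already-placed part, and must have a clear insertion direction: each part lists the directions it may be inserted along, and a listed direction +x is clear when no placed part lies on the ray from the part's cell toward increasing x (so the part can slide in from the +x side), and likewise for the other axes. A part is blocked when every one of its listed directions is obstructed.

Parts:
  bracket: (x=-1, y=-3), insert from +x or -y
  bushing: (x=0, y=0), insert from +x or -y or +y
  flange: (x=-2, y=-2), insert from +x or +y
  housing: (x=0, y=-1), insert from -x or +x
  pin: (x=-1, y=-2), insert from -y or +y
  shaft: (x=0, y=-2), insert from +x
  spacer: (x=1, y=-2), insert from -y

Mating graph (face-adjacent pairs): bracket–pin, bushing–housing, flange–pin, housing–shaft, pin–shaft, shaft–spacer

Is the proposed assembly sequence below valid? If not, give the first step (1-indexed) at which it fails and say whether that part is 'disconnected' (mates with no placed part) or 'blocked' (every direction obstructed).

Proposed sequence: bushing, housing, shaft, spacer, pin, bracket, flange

Valid

1. bushing@(0, 0) [+x clear] — {bushing}
2. housing@(0, -1) [-x clear] — {bushing, housing}
3. shaft@(0, -2) [+x clear] — {bushing, housing, shaft}
4. spacer@(1, -2) [-y clear] — {bushing, housing, shaft, spacer}
5. pin@(-1, -2) [-y clear] — {bushing, housing, pin, shaft, spacer}
6. bracket@(-1, -3) [+x clear] — {bracket, bushing, housing, pin, shaft, spacer}
7. flange@(-2, -2) [+y clear] — {bracket, bushing, flange, housing, pin, shaft, spacer}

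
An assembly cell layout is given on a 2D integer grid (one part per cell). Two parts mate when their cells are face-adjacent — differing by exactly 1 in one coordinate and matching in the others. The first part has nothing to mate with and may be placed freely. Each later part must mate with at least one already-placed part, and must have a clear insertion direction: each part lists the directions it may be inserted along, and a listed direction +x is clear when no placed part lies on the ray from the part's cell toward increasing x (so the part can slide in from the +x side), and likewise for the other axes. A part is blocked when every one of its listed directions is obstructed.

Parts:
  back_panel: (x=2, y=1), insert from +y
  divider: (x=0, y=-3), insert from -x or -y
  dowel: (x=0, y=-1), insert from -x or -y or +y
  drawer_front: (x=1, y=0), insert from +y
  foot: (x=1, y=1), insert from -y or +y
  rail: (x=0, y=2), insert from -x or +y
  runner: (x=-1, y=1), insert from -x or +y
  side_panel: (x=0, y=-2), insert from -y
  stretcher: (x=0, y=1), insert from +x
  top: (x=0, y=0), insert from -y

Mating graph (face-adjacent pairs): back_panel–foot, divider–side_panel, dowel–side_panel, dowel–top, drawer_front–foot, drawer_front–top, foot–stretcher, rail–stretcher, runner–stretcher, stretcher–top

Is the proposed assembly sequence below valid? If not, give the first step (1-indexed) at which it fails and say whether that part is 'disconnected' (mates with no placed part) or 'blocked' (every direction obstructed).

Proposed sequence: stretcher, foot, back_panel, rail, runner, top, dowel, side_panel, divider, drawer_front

1. stretcher@(0, 1) [+x clear] — {stretcher}
2. foot@(1, 1) [-y clear] — {foot, stretcher}
3. back_panel@(2, 1) [+y clear] — {back_panel, foot, stretcher}
4. rail@(0, 2) [-x clear] — {back_panel, foot, rail, stretcher}
5. runner@(-1, 1) [-x clear] — {back_panel, foot, rail, runner, stretcher}
6. top@(0, 0) [-y clear] — {back_panel, foot, rail, runner, stretcher, top}
7. dowel@(0, -1) [-x clear] — {back_panel, dowel, foot, rail, runner, stretcher, top}
8. side_panel@(0, -2) [-y clear] — {back_panel, dowel, foot, rail, runner, side_panel, stretcher, top}
9. divider@(0, -3) [-x clear] — {back_panel, divider, dowel, foot, rail, runner, side_panel, stretcher, top}
10. drawer_front@(1, 0) — +y all obstructed ⇒ blocked

Invalid at step 10 (blocked)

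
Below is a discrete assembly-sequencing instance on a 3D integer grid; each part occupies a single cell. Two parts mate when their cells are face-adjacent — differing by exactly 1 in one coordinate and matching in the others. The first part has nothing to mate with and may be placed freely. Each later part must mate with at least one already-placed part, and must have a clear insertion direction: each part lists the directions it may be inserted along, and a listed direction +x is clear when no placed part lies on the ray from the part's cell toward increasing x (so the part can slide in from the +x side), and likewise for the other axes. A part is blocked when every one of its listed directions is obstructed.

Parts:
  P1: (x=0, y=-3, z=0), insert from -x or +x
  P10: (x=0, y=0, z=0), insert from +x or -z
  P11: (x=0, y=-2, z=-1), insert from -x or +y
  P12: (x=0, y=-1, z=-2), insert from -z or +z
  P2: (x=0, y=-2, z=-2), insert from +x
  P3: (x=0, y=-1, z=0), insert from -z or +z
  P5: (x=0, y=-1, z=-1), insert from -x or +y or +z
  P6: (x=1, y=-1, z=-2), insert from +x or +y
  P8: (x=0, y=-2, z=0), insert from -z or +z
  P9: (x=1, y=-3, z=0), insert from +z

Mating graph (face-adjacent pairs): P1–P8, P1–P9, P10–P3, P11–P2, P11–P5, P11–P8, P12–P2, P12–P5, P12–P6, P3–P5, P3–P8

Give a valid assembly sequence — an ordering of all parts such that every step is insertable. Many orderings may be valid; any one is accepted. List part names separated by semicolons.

1. P1@(0, -3, 0) [-x clear] — {P1}
2. P9@(1, -3, 0) [+z clear] — {P1, P9}
3. P8@(0, -2, 0) [-z clear] — {P1, P8, P9}
4. P3@(0, -1, 0) [-z clear] — {P1, P3, P8, P9}
5. P5@(0, -1, -1) [-x clear] — {P1, P3, P5, P8, P9}
6. P12@(0, -1, -2) [-z clear] — {P1, P12, P3, P5, P8, P9}
7. P6@(1, -1, -2) [+x clear] — {P1, P12, P3, P5, P6, P8, P9}
8. P2@(0, -2, -2) [+x clear] — {P1, P12, P2, P3, P5, P6, P8, P9}
9. P11@(0, -2, -1) [-x clear] — {P1, P11, P12, P2, P3, P5, P6, P8, P9}
10. P10@(0, 0, 0) [+x clear] — {P1, P10, P11, P12, P2, P3, P5, P6, P8, P9}

P1; P9; P8; P3; P5; P12; P6; P2; P11; P10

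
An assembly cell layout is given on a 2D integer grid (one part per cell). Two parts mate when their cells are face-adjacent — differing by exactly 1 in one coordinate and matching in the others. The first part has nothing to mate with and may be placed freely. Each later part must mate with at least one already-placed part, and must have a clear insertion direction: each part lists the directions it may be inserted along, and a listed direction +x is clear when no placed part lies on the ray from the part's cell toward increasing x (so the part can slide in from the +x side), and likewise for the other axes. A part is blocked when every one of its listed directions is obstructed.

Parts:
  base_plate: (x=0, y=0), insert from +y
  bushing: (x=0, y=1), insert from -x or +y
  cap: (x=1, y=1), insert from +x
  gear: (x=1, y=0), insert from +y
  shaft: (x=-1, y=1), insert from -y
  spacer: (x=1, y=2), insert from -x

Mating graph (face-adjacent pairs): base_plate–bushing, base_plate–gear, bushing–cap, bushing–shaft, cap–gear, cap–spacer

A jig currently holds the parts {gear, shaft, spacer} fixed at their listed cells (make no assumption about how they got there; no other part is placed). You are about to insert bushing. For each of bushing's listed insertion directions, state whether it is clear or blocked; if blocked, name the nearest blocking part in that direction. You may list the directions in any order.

+y: clear; -x: blocked by shaft

-x: nearest on ray is shaft@(-1, 1) ⇒ blocked
+y: ray from bushing(0, 1) has no placed part ⇒ clear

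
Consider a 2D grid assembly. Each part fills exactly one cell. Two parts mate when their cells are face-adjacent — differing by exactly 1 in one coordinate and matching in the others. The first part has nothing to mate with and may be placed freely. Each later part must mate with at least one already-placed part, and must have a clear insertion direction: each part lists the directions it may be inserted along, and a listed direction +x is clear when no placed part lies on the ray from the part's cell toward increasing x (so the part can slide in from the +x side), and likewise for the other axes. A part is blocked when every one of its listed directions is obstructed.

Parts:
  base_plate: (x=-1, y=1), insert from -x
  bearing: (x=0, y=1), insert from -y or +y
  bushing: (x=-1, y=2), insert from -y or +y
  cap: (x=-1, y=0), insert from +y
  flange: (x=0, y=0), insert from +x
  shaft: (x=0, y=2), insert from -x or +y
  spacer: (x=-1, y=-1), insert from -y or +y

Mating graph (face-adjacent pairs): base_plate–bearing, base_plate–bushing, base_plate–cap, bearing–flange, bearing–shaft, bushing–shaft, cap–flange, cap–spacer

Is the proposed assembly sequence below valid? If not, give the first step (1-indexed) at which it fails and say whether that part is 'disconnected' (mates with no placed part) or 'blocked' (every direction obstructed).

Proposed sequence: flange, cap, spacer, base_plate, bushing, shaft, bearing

1. flange@(0, 0) [+x clear] — {flange}
2. cap@(-1, 0) [+y clear] — {cap, flange}
3. spacer@(-1, -1) [-y clear] — {cap, flange, spacer}
4. base_plate@(-1, 1) [-x clear] — {base_plate, cap, flange, spacer}
5. bushing@(-1, 2) [+y clear] — {base_plate, bushing, cap, flange, spacer}
6. shaft@(0, 2) [+y clear] — {base_plate, bushing, cap, flange, shaft, spacer}
7. bearing@(0, 1) — -y/+y all obstructed ⇒ blocked

Invalid at step 7 (blocked)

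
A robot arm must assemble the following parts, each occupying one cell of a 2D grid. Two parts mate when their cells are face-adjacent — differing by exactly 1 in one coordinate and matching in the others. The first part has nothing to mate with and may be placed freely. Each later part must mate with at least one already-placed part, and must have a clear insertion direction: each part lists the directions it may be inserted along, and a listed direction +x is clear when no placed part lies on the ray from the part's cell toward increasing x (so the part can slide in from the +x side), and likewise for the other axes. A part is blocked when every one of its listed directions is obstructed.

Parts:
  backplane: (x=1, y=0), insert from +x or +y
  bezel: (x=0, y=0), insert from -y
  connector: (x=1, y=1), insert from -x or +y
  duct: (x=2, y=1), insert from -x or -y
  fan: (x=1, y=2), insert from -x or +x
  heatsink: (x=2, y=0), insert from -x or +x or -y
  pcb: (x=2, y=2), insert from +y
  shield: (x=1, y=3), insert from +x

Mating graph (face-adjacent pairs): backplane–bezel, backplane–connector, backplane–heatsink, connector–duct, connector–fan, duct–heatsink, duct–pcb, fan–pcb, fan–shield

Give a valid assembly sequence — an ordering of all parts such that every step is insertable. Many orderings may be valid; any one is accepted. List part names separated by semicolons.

backplane; bezel; connector; duct; pcb; fan; shield; heatsink

1. backplane@(1, 0) [+x clear] — {backplane}
2. bezel@(0, 0) [-y clear] — {backplane, bezel}
3. connector@(1, 1) [-x clear] — {backplane, bezel, connector}
4. duct@(2, 1) [-y clear] — {backplane, bezel, connector, duct}
5. pcb@(2, 2) [+y clear] — {backplane, bezel, connector, duct, pcb}
6. fan@(1, 2) [-x clear] — {backplane, bezel, connector, duct, fan, pcb}
7. shield@(1, 3) [+x clear] — {backplane, bezel, connector, duct, fan, pcb, shield}
8. heatsink@(2, 0) [+x clear] — {backplane, bezel, connector, duct, fan, heatsink, pcb, shield}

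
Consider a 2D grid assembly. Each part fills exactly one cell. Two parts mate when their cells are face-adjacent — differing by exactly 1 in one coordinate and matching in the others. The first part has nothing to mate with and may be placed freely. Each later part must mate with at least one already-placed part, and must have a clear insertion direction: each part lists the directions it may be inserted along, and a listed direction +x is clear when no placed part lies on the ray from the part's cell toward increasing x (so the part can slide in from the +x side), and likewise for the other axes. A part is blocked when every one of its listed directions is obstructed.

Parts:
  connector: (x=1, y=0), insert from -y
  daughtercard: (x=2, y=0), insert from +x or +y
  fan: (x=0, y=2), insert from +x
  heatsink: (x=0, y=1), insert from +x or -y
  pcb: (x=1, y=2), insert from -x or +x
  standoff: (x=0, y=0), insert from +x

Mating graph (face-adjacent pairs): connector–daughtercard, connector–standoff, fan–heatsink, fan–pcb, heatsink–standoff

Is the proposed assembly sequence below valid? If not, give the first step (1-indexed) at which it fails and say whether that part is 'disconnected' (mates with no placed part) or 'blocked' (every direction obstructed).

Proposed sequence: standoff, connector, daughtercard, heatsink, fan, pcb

1. standoff@(0, 0) [+x clear] — {standoff}
2. connector@(1, 0) [-y clear] — {connector, standoff}
3. daughtercard@(2, 0) [+x clear] — {connector, daughtercard, standoff}
4. heatsink@(0, 1) [+x clear] — {connector, daughtercard, heatsink, standoff}
5. fan@(0, 2) [+x clear] — {connector, daughtercard, fan, heatsink, standoff}
6. pcb@(1, 2) [+x clear] — {connector, daughtercard, fan, heatsink, pcb, standoff}

Valid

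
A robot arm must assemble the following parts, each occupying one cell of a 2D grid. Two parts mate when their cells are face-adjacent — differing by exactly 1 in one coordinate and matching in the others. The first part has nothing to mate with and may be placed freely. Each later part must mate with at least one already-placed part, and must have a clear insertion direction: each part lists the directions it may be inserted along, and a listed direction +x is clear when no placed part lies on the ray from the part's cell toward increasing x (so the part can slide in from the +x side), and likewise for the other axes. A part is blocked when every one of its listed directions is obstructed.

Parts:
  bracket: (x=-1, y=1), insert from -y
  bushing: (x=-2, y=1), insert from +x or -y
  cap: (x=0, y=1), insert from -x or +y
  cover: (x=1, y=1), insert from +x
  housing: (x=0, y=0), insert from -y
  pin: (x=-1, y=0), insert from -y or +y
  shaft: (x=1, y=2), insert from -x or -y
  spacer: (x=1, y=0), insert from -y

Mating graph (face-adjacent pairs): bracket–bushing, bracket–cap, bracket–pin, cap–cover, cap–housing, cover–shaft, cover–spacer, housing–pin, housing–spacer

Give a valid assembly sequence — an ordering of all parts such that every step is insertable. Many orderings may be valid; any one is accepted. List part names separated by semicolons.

cap; cover; housing; shaft; spacer; bracket; pin; bushing

1. cap@(0, 1) [-x clear] — {cap}
2. cover@(1, 1) [+x clear] — {cap, cover}
3. housing@(0, 0) [-y clear] — {cap, cover, housing}
4. shaft@(1, 2) [-x clear] — {cap, cover, housing, shaft}
5. spacer@(1, 0) [-y clear] — {cap, cover, housing, shaft, spacer}
6. bracket@(-1, 1) [-y clear] — {bracket, cap, cover, housing, shaft, spacer}
7. pin@(-1, 0) [-y clear] — {bracket, cap, cover, housing, pin, shaft, spacer}
8. bushing@(-2, 1) [-y clear] — {bracket, bushing, cap, cover, housing, pin, shaft, spacer}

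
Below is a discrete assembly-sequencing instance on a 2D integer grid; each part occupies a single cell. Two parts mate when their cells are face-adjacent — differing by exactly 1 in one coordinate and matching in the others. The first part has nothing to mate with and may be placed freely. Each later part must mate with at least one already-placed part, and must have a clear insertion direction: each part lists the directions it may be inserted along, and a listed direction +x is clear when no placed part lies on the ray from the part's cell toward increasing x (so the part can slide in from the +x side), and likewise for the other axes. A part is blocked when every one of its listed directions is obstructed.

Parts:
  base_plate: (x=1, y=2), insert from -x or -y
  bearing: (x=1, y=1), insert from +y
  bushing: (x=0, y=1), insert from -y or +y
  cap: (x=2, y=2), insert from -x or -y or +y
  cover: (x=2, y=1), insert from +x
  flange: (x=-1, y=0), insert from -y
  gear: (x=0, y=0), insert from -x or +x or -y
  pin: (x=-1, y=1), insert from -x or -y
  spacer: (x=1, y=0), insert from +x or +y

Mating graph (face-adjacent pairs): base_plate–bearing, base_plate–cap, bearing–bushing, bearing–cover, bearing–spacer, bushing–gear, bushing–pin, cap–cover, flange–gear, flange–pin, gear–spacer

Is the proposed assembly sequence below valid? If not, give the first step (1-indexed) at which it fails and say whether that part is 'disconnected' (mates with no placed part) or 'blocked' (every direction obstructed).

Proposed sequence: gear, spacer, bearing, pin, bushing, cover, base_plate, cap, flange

1. gear@(0, 0) [-x clear] — {gear}
2. spacer@(1, 0) [+x clear] — {gear, spacer}
3. bearing@(1, 1) [+y clear] — {bearing, gear, spacer}
4. pin@(-1, 1) — no placed neighbour ⇒ disconnected

Invalid at step 4 (disconnected)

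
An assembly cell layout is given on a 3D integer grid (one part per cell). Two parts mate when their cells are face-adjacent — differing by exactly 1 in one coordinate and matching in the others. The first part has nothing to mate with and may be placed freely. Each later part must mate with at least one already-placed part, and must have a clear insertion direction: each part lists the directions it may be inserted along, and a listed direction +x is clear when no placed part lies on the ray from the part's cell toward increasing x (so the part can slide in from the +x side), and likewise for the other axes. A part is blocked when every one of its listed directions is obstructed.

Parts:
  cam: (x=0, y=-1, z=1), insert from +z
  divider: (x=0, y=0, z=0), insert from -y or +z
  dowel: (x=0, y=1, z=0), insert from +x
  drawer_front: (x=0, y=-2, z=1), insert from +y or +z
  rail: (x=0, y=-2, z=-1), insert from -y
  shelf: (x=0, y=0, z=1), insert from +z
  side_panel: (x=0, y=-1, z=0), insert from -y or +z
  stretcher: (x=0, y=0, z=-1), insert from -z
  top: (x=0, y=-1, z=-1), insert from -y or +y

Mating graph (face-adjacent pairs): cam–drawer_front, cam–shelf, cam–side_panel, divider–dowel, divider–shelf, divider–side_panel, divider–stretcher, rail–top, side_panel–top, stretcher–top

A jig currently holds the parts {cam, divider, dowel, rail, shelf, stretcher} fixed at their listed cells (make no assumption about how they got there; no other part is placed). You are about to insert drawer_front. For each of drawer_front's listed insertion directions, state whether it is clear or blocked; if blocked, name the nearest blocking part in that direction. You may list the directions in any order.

+y: nearest on ray is cam@(0, -1, 1) ⇒ blocked
+z: ray from drawer_front(0, -2, 1) has no placed part ⇒ clear

+y: blocked by cam; +z: clear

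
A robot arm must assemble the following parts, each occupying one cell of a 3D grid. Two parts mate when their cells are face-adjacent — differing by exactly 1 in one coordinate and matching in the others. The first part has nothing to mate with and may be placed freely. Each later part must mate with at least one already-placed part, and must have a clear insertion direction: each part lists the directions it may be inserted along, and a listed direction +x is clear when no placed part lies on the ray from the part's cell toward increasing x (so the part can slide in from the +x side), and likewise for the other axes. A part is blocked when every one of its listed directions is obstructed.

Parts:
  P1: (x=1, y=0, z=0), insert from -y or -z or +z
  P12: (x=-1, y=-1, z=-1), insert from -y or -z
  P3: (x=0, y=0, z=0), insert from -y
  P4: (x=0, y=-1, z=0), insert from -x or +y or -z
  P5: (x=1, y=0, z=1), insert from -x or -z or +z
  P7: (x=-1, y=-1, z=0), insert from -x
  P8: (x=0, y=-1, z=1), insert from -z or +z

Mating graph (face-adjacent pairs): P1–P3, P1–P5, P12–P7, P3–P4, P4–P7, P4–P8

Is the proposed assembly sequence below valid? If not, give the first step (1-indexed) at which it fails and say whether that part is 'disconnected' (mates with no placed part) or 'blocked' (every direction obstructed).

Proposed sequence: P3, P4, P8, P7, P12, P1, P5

Valid

1. P3@(0, 0, 0) [-y clear] — {P3}
2. P4@(0, -1, 0) [-x clear] — {P3, P4}
3. P8@(0, -1, 1) [+z clear] — {P3, P4, P8}
4. P7@(-1, -1, 0) [-x clear] — {P3, P4, P7, P8}
5. P12@(-1, -1, -1) [-y clear] — {P12, P3, P4, P7, P8}
6. P1@(1, 0, 0) [-y clear] — {P1, P12, P3, P4, P7, P8}
7. P5@(1, 0, 1) [-x clear] — {P1, P12, P3, P4, P5, P7, P8}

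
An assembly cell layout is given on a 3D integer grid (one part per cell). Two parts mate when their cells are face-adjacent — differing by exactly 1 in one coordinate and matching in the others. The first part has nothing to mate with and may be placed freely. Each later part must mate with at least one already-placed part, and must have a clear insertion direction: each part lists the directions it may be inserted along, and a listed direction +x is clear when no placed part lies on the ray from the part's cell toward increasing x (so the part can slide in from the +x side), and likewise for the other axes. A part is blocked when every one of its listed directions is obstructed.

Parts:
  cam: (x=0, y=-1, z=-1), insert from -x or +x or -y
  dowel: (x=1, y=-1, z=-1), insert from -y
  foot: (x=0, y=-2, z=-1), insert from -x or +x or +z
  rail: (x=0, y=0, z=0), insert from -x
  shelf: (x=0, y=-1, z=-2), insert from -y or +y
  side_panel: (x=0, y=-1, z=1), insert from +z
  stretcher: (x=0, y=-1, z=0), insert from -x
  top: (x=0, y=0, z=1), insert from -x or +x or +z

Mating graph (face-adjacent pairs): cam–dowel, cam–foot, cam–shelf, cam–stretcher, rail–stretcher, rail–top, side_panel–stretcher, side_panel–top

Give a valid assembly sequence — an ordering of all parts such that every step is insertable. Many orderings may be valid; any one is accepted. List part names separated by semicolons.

1. stretcher@(0, -1, 0) [-x clear] — {stretcher}
2. cam@(0, -1, -1) [-x clear] — {cam, stretcher}
3. dowel@(1, -1, -1) [-y clear] — {cam, dowel, stretcher}
4. shelf@(0, -1, -2) [-y clear] — {cam, dowel, shelf, stretcher}
5. rail@(0, 0, 0) [-x clear] — {cam, dowel, rail, shelf, stretcher}
6. top@(0, 0, 1) [-x clear] — {cam, dowel, rail, shelf, stretcher, top}
7. side_panel@(0, -1, 1) [+z clear] — {cam, dowel, rail, shelf, side_panel, stretcher, top}
8. foot@(0, -2, -1) [-x clear] — {cam, dowel, foot, rail, shelf, side_panel, stretcher, top}

stretcher; cam; dowel; shelf; rail; top; side_panel; foot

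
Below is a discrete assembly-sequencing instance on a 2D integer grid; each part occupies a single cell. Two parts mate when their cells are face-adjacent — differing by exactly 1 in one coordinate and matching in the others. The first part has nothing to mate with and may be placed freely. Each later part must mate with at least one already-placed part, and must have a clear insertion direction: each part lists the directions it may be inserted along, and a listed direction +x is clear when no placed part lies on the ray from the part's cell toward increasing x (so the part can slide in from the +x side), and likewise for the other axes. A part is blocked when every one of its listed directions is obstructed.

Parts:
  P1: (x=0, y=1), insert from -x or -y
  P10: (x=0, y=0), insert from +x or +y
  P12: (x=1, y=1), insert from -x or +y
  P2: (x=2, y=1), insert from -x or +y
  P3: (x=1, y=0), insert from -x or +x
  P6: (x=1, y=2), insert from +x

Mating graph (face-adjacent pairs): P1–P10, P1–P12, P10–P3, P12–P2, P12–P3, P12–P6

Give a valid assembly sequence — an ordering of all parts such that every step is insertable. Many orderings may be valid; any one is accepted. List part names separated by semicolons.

P3; P12; P2; P6; P10; P1

1. P3@(1, 0) [-x clear] — {P3}
2. P12@(1, 1) [-x clear] — {P12, P3}
3. P2@(2, 1) [+y clear] — {P12, P2, P3}
4. P6@(1, 2) [+x clear] — {P12, P2, P3, P6}
5. P10@(0, 0) [+y clear] — {P10, P12, P2, P3, P6}
6. P1@(0, 1) [-x clear] — {P1, P10, P12, P2, P3, P6}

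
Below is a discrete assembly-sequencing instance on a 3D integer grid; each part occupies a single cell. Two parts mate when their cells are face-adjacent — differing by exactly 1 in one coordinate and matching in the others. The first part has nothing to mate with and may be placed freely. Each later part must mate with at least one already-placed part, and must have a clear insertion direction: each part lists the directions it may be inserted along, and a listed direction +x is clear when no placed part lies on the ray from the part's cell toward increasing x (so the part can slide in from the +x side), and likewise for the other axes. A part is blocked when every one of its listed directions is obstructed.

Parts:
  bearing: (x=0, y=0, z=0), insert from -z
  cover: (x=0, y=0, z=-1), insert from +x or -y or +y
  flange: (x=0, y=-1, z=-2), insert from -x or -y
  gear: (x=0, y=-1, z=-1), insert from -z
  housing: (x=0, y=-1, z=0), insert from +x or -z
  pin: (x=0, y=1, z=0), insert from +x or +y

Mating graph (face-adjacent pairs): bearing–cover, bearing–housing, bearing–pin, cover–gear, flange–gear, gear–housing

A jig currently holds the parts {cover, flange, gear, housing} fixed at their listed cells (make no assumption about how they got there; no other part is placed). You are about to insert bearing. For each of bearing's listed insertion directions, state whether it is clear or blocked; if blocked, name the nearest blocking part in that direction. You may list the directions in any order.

-z: blocked by cover

-z: nearest on ray is cover@(0, 0, -1) ⇒ blocked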